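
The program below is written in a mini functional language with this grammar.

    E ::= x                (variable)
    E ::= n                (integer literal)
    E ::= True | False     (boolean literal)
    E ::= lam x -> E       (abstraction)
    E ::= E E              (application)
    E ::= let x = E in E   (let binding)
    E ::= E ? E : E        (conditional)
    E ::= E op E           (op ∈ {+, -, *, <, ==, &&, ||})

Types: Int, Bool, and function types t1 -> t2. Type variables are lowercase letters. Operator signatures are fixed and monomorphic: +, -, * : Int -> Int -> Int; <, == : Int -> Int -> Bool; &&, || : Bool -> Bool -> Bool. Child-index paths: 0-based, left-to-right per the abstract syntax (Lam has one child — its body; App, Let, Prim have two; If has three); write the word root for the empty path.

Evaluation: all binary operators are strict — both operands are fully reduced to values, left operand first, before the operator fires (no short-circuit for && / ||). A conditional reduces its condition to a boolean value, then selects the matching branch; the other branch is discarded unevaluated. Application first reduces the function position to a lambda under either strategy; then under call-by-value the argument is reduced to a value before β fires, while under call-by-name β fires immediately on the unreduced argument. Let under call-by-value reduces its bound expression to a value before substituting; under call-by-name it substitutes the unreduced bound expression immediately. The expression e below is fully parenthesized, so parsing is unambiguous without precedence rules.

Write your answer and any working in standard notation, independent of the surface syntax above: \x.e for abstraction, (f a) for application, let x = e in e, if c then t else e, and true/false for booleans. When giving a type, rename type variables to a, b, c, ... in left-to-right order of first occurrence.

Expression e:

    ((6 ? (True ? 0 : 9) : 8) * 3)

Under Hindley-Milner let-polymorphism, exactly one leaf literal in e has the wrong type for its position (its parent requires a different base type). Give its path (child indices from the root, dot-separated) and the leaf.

Trace:
  unify Int ~ Bool
  FAIL: mismatch Int ~ Bool

Answer: 0.0 : 6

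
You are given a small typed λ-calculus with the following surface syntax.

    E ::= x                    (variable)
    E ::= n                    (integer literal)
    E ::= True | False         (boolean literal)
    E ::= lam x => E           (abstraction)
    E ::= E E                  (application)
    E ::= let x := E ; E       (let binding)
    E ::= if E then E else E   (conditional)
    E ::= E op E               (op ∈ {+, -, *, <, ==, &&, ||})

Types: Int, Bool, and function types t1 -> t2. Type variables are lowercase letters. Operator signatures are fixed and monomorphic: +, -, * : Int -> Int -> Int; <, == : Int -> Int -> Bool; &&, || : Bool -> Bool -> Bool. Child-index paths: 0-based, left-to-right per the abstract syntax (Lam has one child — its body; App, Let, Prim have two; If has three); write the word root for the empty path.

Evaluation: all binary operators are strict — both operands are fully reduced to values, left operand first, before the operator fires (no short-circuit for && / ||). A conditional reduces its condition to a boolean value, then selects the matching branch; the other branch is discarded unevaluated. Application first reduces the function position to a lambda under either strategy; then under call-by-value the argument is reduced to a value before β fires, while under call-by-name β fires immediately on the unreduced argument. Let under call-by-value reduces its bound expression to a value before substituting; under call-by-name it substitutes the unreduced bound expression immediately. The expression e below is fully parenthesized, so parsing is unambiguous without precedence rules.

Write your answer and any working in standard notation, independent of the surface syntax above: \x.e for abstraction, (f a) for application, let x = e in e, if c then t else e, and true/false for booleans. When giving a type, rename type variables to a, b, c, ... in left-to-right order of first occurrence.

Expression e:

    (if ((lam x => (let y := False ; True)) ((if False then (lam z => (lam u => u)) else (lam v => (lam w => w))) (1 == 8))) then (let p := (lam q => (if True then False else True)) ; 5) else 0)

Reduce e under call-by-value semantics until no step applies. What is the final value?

Answer: 5

Trace:
step 0: (if ((\x.(let y = false in true)) ((if false then (\z.(\u.u)) else (\v.(\w.w))) (1 == 8))) then (let p = (\q.(if true then false else true)) in 5) else 0)
step 1: [if@0.1.0] (if ((\x.(let y = false in true)) ((\v.(\w.w)) (1 == 8))) then (let p = (\q.(if true then false else true)) in 5) else 0)
step 2: [delta@0.1.1] (if ((\x.(let y = false in true)) ((\v.(\w.w)) false)) then (let p = (\q.(if true then false else true)) in 5) else 0)
step 3: [beta@0.1] (if ((\x.(let y = false in true)) (\w.w)) then (let p = (\q.(if true then false else true)) in 5) else 0)
step 4: [beta@0] (if (let y = false in true) then (let p = (\q.(if true then false else true)) in 5) else 0)
step 5: [let@0] (if true then (let p = (\q.(if true then false else true)) in 5) else 0)
step 6: [if@root] (let p = (\q.(if true then false else true)) in 5)
step 7: [let@root] 5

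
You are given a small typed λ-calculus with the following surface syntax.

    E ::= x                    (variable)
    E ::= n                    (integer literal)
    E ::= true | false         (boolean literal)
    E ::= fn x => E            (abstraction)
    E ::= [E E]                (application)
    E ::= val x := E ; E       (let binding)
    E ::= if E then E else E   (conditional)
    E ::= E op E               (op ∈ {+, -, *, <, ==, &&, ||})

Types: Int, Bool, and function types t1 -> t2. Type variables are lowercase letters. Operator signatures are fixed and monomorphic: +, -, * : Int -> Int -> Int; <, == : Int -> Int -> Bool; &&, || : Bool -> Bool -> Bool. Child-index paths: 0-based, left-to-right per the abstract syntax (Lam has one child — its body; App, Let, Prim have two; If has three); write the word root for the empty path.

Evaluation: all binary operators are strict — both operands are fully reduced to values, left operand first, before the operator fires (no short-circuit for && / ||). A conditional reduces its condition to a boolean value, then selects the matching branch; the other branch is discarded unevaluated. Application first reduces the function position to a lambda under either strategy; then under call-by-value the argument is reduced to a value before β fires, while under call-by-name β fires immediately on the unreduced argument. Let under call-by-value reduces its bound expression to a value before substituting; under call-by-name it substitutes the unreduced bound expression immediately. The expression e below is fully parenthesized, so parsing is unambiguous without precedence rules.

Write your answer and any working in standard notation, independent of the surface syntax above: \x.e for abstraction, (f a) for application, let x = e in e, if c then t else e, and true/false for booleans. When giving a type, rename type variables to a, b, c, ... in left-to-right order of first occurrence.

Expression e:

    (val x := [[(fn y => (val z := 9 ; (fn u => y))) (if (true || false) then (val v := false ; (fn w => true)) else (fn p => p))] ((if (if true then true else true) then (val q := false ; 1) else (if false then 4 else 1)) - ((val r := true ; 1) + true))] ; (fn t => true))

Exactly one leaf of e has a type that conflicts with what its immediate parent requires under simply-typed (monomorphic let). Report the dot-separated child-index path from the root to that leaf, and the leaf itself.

Answer: 0.1.1.1 : true

Working:
let z : Int
y : a
\u._ : b -> a
\y._ : a -> b -> a
  unify Bool ~ Bool
  unify Bool ~ Bool
  unify Bool ~ Bool
let v : Bool
\w._ : c -> Bool
p : d
\p._ : d -> d
  unify c -> Bool ~ d -> d
  unify c ~ d
  unify Bool ~ d
  unify a -> b -> a ~ (Bool -> Bool) -> e
  unify a ~ Bool -> Bool
  unify b -> Bool -> Bool ~ e
_ _ : b -> Bool -> Bool
  unify Bool ~ Bool
  unify Bool ~ Bool
  unify Bool ~ Bool
let q : Bool
  unify Bool ~ Bool
  unify Int ~ Int
  unify Int ~ Int
  unify Int ~ Int
let r : Bool
  unify Int ~ Int
  unify Bool ~ Int
  FAIL: mismatch Bool ~ Int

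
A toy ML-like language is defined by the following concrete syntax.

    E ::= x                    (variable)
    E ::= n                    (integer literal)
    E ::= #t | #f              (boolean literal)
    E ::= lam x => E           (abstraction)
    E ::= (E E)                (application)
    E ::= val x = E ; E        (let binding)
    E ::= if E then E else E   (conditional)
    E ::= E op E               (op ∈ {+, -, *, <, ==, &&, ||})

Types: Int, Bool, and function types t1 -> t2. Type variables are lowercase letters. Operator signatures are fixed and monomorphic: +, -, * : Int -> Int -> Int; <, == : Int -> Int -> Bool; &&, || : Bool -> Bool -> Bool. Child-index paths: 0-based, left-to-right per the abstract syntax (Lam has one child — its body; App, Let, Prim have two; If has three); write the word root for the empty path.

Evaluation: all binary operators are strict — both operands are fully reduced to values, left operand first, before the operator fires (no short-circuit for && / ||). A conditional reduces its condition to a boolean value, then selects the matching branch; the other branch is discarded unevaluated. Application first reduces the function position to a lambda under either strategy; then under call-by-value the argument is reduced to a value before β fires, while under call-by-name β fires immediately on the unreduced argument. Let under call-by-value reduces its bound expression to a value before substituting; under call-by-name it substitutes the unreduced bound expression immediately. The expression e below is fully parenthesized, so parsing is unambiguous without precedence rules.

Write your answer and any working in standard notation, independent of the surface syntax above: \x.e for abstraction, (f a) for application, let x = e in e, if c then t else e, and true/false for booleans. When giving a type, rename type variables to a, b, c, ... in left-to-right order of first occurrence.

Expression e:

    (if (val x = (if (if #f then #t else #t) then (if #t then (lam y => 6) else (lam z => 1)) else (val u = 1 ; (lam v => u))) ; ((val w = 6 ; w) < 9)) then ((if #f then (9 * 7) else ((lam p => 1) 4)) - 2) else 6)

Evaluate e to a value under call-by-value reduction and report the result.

Working:
step 0: (if (let x = (if (if false then true else true) then (if true then (\y.6) else (\z.1)) else (let u = 1 in (\v.u))) in ((let w = 6 in w) < 9)) then ((if false then (9 * 7) else ((\p.1) 4)) - 2) else 6)
step 1: [if@0.0.0] (if (let x = (if true then (if true then (\y.6) else (\z.1)) else (let u = 1 in (\v.u))) in ((let w = 6 in w) < 9)) then ((if false then (9 * 7) else ((\p.1) 4)) - 2) else 6)
step 2: [if@0.0] (if (let x = (if true then (\y.6) else (\z.1)) in ((let w = 6 in w) < 9)) then ((if false then (9 * 7) else ((\p.1) 4)) - 2) else 6)
step 3: [if@0.0] (if (let x = (\y.6) in ((let w = 6 in w) < 9)) then ((if false then (9 * 7) else ((\p.1) 4)) - 2) else 6)
step 4: [let@0] (if ((let w = 6 in w) < 9) then ((if false then (9 * 7) else ((\p.1) 4)) - 2) else 6)
step 5: [let@0.0] (if (6 < 9) then ((if false then (9 * 7) else ((\p.1) 4)) - 2) else 6)
step 6: [delta@0] (if true then ((if false then (9 * 7) else ((\p.1) 4)) - 2) else 6)
step 7: [if@root] ((if false then (9 * 7) else ((\p.1) 4)) - 2)
step 8: [if@0] (((\p.1) 4) - 2)
step 9: [beta@0] (1 - 2)
step 10: [delta@root] -1

Answer: -1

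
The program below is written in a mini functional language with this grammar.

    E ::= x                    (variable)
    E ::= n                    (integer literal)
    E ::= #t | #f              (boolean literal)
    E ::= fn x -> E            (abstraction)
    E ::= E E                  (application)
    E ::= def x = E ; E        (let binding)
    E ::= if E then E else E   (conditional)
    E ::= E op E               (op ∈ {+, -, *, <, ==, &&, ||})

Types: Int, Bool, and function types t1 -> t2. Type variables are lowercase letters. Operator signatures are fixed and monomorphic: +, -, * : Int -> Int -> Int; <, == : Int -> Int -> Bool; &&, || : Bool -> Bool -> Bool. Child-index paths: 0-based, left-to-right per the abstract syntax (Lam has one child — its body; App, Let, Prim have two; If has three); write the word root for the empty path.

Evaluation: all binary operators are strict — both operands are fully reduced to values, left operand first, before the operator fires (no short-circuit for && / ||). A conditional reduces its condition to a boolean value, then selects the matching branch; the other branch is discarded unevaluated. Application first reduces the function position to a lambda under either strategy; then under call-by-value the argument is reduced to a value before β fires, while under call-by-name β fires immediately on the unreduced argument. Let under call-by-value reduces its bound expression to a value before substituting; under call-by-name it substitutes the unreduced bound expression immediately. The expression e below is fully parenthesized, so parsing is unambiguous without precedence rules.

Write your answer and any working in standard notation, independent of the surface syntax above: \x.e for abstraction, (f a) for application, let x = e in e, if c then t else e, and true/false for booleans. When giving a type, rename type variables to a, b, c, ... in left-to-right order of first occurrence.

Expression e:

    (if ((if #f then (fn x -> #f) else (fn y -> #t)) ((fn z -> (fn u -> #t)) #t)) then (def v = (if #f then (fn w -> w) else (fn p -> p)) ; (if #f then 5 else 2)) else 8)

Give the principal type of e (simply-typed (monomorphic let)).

Answer: Int

Trace:
  unify Bool ~ Bool
\x._ : a -> Bool
\y._ : b -> Bool
  unify a -> Bool ~ b -> Bool
  unify a ~ b
  unify Bool ~ Bool
\u._ : d -> Bool
\z._ : c -> d -> Bool
  unify c -> d -> Bool ~ Bool -> e
  unify c ~ Bool
  unify d -> Bool ~ e
_ _ : d -> Bool
  unify b -> Bool ~ (d -> Bool) -> f
  unify b ~ d -> Bool
  unify Bool ~ f
_ _ : Bool
  unify Bool ~ Bool
  unify Bool ~ Bool
w : g
\w._ : g -> g
p : h
\p._ : h -> h
  unify g -> g ~ h -> h
  unify g ~ h
  unify h ~ h
let v : h -> h
  unify Bool ~ Bool
  unify Int ~ Int
  unify Int ~ Int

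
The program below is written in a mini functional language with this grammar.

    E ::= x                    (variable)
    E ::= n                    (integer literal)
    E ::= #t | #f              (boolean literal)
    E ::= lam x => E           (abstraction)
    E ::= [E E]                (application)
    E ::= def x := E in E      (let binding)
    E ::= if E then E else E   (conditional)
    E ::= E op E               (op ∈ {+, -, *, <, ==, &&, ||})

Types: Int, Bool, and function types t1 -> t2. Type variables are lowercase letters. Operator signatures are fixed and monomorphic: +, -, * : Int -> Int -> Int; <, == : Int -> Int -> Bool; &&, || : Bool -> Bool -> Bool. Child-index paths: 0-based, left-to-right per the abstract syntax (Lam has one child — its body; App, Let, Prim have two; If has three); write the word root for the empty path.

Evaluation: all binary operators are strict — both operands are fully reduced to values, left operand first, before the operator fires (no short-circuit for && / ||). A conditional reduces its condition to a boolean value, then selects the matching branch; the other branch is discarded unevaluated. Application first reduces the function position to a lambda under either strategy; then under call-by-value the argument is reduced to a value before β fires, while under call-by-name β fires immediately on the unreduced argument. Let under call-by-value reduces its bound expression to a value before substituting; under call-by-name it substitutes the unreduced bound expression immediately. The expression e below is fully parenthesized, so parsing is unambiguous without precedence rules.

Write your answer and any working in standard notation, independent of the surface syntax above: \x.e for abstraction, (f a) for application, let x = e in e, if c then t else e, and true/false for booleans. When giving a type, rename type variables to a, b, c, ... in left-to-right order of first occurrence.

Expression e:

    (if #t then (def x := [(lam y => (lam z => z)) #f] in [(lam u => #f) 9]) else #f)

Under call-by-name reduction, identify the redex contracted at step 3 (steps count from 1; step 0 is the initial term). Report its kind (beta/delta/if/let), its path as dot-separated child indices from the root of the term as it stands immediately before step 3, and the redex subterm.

Working:
step 0: (if true then (let x = ((\y.(\z.z)) false) in ((\u.false) 9)) else false)
step 1: [if@root] (let x = ((\y.(\z.z)) false) in ((\u.false) 9))
step 2: [let@root] ((\u.false) 9)
step 3: [beta@root] false

Answer: beta at root : ((\u.false) 9)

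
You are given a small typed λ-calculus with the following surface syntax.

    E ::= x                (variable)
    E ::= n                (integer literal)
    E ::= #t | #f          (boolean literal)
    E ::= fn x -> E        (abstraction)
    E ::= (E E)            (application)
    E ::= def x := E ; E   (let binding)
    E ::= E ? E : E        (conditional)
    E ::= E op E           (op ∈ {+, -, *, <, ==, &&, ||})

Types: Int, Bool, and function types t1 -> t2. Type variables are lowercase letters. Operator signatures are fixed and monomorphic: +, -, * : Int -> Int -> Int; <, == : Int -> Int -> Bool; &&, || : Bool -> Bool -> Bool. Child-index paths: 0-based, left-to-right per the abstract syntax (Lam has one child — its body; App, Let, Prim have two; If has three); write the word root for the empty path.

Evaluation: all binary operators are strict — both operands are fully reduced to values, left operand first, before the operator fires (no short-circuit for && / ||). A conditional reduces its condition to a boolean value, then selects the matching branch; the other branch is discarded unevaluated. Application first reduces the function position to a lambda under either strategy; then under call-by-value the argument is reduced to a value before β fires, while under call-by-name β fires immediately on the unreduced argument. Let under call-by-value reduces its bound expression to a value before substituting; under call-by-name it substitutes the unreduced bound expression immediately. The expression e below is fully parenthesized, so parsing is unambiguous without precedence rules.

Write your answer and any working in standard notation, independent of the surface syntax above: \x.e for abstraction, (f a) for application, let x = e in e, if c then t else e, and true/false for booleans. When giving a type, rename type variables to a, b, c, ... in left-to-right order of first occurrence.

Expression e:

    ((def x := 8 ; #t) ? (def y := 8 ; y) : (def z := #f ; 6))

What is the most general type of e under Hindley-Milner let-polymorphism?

Answer: Int

Derivation:
let x : Int
  unify Bool ~ Bool
let y : Int
y : Int
let z : Bool
  unify Int ~ Int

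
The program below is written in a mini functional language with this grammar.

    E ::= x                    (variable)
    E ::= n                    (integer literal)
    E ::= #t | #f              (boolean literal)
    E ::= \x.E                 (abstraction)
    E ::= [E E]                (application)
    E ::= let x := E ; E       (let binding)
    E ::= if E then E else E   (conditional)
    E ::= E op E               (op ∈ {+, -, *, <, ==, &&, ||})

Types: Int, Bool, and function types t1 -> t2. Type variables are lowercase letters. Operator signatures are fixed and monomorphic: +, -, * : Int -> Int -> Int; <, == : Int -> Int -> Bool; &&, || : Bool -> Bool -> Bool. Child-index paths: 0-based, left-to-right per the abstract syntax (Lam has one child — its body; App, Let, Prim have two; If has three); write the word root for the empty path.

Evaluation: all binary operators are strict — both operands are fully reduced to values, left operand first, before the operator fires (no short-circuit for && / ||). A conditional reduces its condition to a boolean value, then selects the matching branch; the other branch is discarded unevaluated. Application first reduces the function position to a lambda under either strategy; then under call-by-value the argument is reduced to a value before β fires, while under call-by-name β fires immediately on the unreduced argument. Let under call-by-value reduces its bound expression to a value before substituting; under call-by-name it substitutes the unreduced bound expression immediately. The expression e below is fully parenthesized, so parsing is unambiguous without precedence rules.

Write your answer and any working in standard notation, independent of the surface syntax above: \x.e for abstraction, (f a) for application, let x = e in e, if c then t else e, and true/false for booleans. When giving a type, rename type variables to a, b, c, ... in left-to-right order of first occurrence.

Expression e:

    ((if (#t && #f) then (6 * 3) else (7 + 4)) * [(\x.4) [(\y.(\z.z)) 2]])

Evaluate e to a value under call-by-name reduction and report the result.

Answer: 44

Trace:
step 0: ((if (true && false) then (6 * 3) else (7 + 4)) * ((\x.4) ((\y.(\z.z)) 2)))
step 1: [delta@0.0] ((if false then (6 * 3) else (7 + 4)) * ((\x.4) ((\y.(\z.z)) 2)))
step 2: [if@0] ((7 + 4) * ((\x.4) ((\y.(\z.z)) 2)))
step 3: [delta@0] (11 * ((\x.4) ((\y.(\z.z)) 2)))
step 4: [beta@1] (11 * 4)
step 5: [delta@root] 44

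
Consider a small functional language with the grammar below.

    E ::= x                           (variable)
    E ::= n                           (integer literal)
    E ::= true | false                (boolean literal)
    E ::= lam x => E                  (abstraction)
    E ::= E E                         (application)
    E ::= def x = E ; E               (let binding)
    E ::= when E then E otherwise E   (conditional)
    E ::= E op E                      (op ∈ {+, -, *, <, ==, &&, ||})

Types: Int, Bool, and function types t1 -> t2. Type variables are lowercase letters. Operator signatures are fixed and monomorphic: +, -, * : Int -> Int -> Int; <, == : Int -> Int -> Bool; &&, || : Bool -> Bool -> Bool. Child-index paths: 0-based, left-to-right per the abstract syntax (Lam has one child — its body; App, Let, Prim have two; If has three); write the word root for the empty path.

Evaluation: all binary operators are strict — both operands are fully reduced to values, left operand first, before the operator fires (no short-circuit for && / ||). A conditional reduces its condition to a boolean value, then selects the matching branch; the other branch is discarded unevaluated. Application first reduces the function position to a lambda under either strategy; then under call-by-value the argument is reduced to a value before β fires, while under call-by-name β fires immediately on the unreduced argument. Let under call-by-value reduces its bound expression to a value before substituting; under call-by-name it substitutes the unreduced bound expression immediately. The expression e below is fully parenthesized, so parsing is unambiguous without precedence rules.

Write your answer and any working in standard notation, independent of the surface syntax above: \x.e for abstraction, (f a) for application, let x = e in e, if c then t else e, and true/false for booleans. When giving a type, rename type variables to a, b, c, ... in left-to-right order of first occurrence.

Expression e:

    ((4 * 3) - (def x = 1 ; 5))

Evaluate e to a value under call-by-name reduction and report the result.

Derivation:
step 0: ((4 * 3) - (let x = 1 in 5))
step 1: [delta@0] (12 - (let x = 1 in 5))
step 2: [let@1] (12 - 5)
step 3: [delta@root] 7

Answer: 7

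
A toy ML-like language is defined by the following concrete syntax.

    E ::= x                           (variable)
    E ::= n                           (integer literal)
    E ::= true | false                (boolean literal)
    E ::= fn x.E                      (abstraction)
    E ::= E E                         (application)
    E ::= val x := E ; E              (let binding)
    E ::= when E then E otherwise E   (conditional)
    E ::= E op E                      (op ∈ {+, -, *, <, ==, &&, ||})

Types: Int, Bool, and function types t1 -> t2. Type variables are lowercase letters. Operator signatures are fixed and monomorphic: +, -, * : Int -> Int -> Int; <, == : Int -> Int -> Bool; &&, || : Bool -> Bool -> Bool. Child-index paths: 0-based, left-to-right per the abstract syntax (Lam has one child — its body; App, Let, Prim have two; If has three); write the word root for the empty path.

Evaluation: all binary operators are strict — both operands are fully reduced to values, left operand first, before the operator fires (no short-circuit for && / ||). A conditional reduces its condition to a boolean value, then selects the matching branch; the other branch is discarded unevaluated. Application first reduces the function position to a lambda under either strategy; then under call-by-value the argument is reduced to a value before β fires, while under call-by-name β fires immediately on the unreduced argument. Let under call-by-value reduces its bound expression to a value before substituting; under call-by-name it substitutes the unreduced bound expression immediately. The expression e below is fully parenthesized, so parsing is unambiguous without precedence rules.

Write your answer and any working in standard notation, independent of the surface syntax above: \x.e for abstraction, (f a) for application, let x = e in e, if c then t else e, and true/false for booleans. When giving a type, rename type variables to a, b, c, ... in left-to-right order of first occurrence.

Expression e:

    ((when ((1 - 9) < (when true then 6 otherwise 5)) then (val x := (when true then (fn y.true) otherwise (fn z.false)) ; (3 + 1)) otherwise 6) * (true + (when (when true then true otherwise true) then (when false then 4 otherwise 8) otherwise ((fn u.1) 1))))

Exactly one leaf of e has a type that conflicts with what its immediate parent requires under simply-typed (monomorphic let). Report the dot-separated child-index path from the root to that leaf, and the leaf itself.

Working:
  unify Int ~ Int
  unify Int ~ Int
  unify Int ~ Int
  unify Bool ~ Bool
  unify Int ~ Int
  unify Int ~ Int
  unify Bool ~ Bool
  unify Bool ~ Bool
\y._ : a -> Bool
\z._ : b -> Bool
  unify a -> Bool ~ b -> Bool
  unify a ~ b
  unify Bool ~ Bool
let x : b -> Bool
  unify Int ~ Int
  unify Int ~ Int
  unify Int ~ Int
  unify Int ~ Int
  unify Bool ~ Int
  FAIL: mismatch Bool ~ Int

Answer: 1.0 : true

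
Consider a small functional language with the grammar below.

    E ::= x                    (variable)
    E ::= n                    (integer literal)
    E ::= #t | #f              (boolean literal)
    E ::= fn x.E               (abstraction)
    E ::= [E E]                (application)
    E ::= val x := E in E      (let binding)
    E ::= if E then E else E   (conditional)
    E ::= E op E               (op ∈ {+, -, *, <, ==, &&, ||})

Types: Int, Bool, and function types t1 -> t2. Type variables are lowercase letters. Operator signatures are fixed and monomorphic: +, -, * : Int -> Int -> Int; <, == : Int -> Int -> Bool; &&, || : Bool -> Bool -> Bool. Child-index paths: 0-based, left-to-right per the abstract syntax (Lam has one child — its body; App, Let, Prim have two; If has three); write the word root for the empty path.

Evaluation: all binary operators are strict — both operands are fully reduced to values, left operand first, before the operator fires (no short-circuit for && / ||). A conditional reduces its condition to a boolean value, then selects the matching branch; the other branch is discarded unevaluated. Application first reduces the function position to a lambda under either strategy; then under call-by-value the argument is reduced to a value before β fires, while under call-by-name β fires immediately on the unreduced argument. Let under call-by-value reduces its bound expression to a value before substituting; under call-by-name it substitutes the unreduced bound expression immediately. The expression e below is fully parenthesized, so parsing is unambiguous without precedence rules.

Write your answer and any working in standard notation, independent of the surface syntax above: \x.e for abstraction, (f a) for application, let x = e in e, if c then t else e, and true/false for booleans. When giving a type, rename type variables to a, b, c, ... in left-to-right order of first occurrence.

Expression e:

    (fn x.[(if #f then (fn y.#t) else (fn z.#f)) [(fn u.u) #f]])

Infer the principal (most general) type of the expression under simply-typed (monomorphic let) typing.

Answer: a -> Bool

Working:
  unify Bool ~ Bool
\y._ : b -> Bool
\z._ : c -> Bool
  unify b -> Bool ~ c -> Bool
  unify b ~ c
  unify Bool ~ Bool
u : d
\u._ : d -> d
  unify d -> d ~ Bool -> e
  unify d ~ Bool
  unify Bool ~ e
_ _ : Bool
  unify c -> Bool ~ Bool -> f
  unify c ~ Bool
  unify Bool ~ f
_ _ : Bool
\x._ : a -> Bool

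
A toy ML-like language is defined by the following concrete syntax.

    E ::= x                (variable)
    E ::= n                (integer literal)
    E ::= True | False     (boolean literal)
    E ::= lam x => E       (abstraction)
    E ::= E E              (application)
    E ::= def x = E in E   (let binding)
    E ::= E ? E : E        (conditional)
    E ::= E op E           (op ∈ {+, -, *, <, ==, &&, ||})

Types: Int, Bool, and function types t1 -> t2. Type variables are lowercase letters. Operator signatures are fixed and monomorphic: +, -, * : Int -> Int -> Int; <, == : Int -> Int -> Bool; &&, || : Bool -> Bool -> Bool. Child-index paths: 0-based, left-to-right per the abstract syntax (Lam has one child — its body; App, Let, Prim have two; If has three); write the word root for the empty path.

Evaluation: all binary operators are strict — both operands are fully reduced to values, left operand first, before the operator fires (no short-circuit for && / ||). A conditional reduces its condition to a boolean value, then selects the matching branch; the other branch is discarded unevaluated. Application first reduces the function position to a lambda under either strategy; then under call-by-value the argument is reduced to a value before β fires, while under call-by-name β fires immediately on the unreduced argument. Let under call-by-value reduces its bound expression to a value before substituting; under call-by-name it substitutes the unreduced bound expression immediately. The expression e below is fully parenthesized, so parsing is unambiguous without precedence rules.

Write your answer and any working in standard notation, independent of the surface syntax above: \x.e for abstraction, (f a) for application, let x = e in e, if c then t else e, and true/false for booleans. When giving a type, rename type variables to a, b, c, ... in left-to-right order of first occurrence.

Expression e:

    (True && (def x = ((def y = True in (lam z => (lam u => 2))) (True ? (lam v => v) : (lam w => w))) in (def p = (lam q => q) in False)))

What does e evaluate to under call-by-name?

Answer: false

Derivation:
step 0: (true && (let x = ((let y = true in (\z.(\u.2))) (if true then (\v.v) else (\w.w))) in (let p = (\q.q) in false)))
step 1: [let@1] (true && (let p = (\q.q) in false))
step 2: [let@1] (true && false)
step 3: [delta@root] false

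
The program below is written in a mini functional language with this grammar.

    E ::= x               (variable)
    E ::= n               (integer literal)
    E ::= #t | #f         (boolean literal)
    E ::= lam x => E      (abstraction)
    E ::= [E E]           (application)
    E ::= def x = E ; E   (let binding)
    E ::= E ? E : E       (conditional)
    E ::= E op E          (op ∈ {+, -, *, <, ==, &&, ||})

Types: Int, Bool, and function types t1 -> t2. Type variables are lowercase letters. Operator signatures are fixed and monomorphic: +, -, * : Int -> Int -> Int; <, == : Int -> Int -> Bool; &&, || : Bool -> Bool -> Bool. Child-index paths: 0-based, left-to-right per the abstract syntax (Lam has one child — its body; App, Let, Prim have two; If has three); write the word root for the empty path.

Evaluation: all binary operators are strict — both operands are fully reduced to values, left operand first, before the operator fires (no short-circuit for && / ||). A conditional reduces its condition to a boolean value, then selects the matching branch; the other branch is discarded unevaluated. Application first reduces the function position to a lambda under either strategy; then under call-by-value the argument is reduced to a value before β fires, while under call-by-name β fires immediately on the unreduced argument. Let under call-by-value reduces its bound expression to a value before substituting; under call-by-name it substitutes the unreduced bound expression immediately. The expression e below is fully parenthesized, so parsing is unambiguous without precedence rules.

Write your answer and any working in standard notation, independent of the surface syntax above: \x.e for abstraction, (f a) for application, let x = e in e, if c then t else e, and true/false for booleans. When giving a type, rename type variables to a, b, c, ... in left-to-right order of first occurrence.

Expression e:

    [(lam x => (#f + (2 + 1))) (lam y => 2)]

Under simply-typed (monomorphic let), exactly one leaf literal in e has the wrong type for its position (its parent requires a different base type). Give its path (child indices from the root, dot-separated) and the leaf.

Answer: 0.0.0 : false

Derivation:
  unify Bool ~ Int
  FAIL: mismatch Bool ~ Int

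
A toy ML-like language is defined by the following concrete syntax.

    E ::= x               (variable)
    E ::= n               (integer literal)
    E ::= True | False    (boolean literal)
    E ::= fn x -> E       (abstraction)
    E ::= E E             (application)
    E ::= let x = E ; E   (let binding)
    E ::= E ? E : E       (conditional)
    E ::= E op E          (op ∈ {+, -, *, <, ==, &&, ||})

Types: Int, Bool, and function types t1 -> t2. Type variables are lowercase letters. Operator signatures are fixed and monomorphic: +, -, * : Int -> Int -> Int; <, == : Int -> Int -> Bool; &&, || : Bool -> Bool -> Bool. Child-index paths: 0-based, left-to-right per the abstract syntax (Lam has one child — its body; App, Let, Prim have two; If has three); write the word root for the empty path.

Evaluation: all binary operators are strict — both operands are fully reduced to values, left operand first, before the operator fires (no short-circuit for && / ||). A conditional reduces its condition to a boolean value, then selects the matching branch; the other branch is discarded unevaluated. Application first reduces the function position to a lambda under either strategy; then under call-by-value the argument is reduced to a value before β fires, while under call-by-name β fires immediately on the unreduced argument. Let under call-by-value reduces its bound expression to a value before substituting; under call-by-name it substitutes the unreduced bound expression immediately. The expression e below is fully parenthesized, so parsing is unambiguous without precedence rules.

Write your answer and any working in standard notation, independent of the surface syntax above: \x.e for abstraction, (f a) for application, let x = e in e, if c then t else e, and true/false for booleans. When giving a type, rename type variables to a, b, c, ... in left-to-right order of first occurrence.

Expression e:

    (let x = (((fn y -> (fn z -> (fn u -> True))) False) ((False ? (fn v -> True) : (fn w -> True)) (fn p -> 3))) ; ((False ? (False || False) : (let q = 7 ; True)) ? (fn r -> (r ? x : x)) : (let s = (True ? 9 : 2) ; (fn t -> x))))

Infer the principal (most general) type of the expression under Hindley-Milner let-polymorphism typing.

Working:
\u._ : c -> Bool
\z._ : b -> c -> Bool
\y._ : a -> b -> c -> Bool
  unify a -> b -> c -> Bool ~ Bool -> d
  unify a ~ Bool
  unify b -> c -> Bool ~ d
_ _ : b -> c -> Bool
  unify Bool ~ Bool
\v._ : e -> Bool
\w._ : f -> Bool
  unify e -> Bool ~ f -> Bool
  unify e ~ f
  unify Bool ~ Bool
\p._ : g -> Int
  unify f -> Bool ~ (g -> Int) -> h
  unify f ~ g -> Int
  unify Bool ~ h
_ _ : Bool
  unify b -> c -> Bool ~ Bool -> i
  unify b ~ Bool
  unify c -> Bool ~ i
_ _ : c -> Bool
let x : forall. c -> Bool
  unify Bool ~ Bool
  unify Bool ~ Bool
  unify Bool ~ Bool
let q : Int
  unify Bool ~ Bool
  unify Bool ~ Bool
r : j
  unify j ~ Bool
x : k -> Bool
x : l -> Bool
  unify k -> Bool ~ l -> Bool
  unify k ~ l
  unify Bool ~ Bool
\r._ : Bool -> l -> Bool
  unify Bool ~ Bool
  unify Int ~ Int
let s : Int
x : n -> Bool
\t._ : m -> n -> Bool
  unify Bool -> l -> Bool ~ m -> n -> Bool
  unify Bool ~ m
  unify l -> Bool ~ n -> Bool
  unify l ~ n
  unify Bool ~ Bool

Answer: Bool -> a -> Bool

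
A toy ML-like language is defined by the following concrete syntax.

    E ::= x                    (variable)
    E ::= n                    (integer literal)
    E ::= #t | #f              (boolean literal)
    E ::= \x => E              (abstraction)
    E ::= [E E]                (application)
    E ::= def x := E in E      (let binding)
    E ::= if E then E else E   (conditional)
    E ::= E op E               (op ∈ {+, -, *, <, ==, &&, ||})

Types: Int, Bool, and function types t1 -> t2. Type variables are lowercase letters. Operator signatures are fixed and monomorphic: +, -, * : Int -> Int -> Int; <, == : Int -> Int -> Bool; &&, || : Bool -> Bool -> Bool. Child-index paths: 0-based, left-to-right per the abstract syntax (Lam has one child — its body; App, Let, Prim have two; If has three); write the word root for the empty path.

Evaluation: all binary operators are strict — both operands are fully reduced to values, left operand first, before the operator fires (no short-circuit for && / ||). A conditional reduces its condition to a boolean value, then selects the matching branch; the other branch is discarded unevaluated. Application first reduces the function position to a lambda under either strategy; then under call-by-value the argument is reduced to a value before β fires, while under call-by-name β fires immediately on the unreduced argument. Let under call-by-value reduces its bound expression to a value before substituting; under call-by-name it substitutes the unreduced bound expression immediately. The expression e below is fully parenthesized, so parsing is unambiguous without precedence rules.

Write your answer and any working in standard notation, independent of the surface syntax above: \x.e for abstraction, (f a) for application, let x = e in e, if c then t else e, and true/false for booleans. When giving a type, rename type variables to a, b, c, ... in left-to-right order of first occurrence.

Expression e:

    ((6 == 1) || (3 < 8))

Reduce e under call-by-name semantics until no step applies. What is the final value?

Trace:
step 0: ((6 == 1) || (3 < 8))
step 1: [delta@0] (false || (3 < 8))
step 2: [delta@1] (false || true)
step 3: [delta@root] true

Answer: true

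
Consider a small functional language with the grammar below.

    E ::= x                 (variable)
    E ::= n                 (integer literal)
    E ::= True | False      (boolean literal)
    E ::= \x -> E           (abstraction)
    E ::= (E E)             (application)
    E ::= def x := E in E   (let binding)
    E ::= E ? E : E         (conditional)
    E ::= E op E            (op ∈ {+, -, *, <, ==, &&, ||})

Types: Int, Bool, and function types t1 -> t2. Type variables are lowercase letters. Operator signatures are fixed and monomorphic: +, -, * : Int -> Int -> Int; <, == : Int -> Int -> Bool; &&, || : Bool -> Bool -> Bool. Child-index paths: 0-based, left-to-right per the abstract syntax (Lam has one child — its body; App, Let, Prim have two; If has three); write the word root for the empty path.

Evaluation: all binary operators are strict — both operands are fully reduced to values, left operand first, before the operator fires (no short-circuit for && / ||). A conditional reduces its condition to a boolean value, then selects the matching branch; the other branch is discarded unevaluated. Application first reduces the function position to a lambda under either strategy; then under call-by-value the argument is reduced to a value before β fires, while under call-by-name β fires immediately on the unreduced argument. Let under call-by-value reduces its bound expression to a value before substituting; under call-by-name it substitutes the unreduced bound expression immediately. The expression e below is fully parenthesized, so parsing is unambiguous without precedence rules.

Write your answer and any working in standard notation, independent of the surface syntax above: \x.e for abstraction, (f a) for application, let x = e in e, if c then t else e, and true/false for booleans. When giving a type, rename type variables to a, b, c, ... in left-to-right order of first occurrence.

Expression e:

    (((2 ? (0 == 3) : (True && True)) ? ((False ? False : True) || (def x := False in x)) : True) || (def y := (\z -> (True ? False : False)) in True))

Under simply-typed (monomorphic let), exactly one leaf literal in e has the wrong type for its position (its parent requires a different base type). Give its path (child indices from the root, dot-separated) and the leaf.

Trace:
  unify Int ~ Bool
  FAIL: mismatch Int ~ Bool

Answer: 0.0.0 : 2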